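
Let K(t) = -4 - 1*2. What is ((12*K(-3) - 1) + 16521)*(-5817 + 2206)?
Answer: -59393728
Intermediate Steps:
K(t) = -6 (K(t) = -4 - 2 = -6)
((12*K(-3) - 1) + 16521)*(-5817 + 2206) = ((12*(-6) - 1) + 16521)*(-5817 + 2206) = ((-72 - 1) + 16521)*(-3611) = (-73 + 16521)*(-3611) = 16448*(-3611) = -59393728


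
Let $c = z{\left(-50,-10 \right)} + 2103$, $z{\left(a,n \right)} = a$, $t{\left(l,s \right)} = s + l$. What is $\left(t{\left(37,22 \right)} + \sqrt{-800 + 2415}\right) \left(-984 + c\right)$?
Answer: $63071 + 1069 \sqrt{1615} \approx 1.0603 \cdot 10^{5}$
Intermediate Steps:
$t{\left(l,s \right)} = l + s$
$c = 2053$ ($c = -50 + 2103 = 2053$)
$\left(t{\left(37,22 \right)} + \sqrt{-800 + 2415}\right) \left(-984 + c\right) = \left(\left(37 + 22\right) + \sqrt{-800 + 2415}\right) \left(-984 + 2053\right) = \left(59 + \sqrt{1615}\right) 1069 = 63071 + 1069 \sqrt{1615}$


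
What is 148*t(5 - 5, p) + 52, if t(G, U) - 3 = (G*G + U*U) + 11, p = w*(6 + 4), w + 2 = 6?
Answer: 238924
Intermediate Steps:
w = 4 (w = -2 + 6 = 4)
p = 40 (p = 4*(6 + 4) = 4*10 = 40)
t(G, U) = 14 + G**2 + U**2 (t(G, U) = 3 + ((G*G + U*U) + 11) = 3 + ((G**2 + U**2) + 11) = 3 + (11 + G**2 + U**2) = 14 + G**2 + U**2)
148*t(5 - 5, p) + 52 = 148*(14 + (5 - 5)**2 + 40**2) + 52 = 148*(14 + 0**2 + 1600) + 52 = 148*(14 + 0 + 1600) + 52 = 148*1614 + 52 = 238872 + 52 = 238924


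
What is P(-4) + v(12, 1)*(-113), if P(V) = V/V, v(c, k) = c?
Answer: -1355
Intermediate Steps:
P(V) = 1
P(-4) + v(12, 1)*(-113) = 1 + 12*(-113) = 1 - 1356 = -1355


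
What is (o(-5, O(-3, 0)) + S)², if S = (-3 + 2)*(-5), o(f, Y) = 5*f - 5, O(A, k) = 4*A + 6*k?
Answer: 625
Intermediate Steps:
o(f, Y) = -5 + 5*f
S = 5 (S = -1*(-5) = 5)
(o(-5, O(-3, 0)) + S)² = ((-5 + 5*(-5)) + 5)² = ((-5 - 25) + 5)² = (-30 + 5)² = (-25)² = 625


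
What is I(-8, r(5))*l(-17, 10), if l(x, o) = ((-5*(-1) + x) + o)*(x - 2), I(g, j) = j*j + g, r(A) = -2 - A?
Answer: 1558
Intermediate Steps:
I(g, j) = g + j**2 (I(g, j) = j**2 + g = g + j**2)
l(x, o) = (-2 + x)*(5 + o + x) (l(x, o) = ((5 + x) + o)*(-2 + x) = (5 + o + x)*(-2 + x) = (-2 + x)*(5 + o + x))
I(-8, r(5))*l(-17, 10) = (-8 + (-2 - 1*5)**2)*(-10 + (-17)**2 - 2*10 + 3*(-17) + 10*(-17)) = (-8 + (-2 - 5)**2)*(-10 + 289 - 20 - 51 - 170) = (-8 + (-7)**2)*38 = (-8 + 49)*38 = 41*38 = 1558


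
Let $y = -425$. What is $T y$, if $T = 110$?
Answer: $-46750$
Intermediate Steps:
$T y = 110 \left(-425\right) = -46750$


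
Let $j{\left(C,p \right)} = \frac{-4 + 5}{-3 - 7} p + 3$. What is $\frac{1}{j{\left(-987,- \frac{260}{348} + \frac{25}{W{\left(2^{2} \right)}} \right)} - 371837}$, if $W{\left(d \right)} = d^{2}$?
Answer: $- \frac{2784}{1035186083} \approx -2.6894 \cdot 10^{-6}$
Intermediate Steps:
$j{\left(C,p \right)} = 3 - \frac{p}{10}$ ($j{\left(C,p \right)} = 1 \frac{1}{-10} p + 3 = 1 \left(- \frac{1}{10}\right) p + 3 = - \frac{p}{10} + 3 = 3 - \frac{p}{10}$)
$\frac{1}{j{\left(-987,- \frac{260}{348} + \frac{25}{W{\left(2^{2} \right)}} \right)} - 371837} = \frac{1}{\left(3 - \frac{- \frac{260}{348} + \frac{25}{\left(2^{2}\right)^{2}}}{10}\right) - 371837} = \frac{1}{\left(3 - \frac{\left(-260\right) \frac{1}{348} + \frac{25}{4^{2}}}{10}\right) - 371837} = \frac{1}{\left(3 - \frac{- \frac{65}{87} + \frac{25}{16}}{10}\right) - 371837} = \frac{1}{\left(3 - \frac{227}{2784}\right) - 371837} = \frac{1}{\frac{8125}{2784} - 371837} = \frac{1}{- \frac{1035186083}{2784}} = - \frac{2784}{1035186083}$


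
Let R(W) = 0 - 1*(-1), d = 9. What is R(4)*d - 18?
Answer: -9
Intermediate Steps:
R(W) = 1 (R(W) = 0 + 1 = 1)
R(4)*d - 18 = 1*9 - 18 = 9 - 18 = -9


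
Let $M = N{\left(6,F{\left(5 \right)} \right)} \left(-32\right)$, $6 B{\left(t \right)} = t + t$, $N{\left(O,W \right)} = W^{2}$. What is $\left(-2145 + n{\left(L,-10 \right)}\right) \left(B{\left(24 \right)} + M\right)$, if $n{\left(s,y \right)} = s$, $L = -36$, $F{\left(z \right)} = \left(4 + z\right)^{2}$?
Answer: $457887864$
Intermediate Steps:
$B{\left(t \right)} = \frac{t}{3}$ ($B{\left(t \right)} = \frac{t + t}{6} = \frac{2 t}{6} = \frac{t}{3}$)
$M = -209952$ ($M = \left(\left(4 + 5\right)^{2}\right)^{2} \left(-32\right) = \left(9^{2}\right)^{2} \left(-32\right) = 81^{2} \left(-32\right) = 6561 \left(-32\right) = -209952$)
$\left(-2145 + n{\left(L,-10 \right)}\right) \left(B{\left(24 \right)} + M\right) = \left(-2145 - 36\right) \left(\frac{1}{3} \cdot 24 - 209952\right) = - 2181 \left(8 - 209952\right) = \left(-2181\right) \left(-209944\right) = 457887864$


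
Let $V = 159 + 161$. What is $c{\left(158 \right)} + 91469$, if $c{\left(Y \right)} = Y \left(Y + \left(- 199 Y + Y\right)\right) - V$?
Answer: $-4826759$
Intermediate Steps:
$V = 320$
$c{\left(Y \right)} = -320 - 197 Y^{2}$ ($c{\left(Y \right)} = Y \left(Y + \left(- 199 Y + Y\right)\right) - 320 = Y \left(Y - 198 Y\right) - 320 = Y \left(- 197 Y\right) - 320 = - 197 Y^{2} - 320 = -320 - 197 Y^{2}$)
$c{\left(158 \right)} + 91469 = \left(-320 - 197 \cdot 158^{2}\right) + 91469 = \left(-320 - 4917908\right) + 91469 = -4918228 + 91469 = -4826759$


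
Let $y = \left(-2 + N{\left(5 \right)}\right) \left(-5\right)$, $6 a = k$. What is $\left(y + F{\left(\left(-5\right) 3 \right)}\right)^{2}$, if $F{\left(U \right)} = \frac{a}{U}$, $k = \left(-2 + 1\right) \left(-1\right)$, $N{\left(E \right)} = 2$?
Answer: $\frac{1}{8100} \approx 0.00012346$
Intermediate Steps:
$k = 1$ ($k = \left(-1\right) \left(-1\right) = 1$)
$a = \frac{1}{6}$ ($a = \frac{1}{6} \cdot 1 = \frac{1}{6} \approx 0.16667$)
$F{\left(U \right)} = \frac{1}{6 U}$
$y = 0$ ($y = \left(-2 + 2\right) \left(-5\right) = 0 \left(-5\right) = 0$)
$\left(y + F{\left(\left(-5\right) 3 \right)}\right)^{2} = \left(0 + \frac{1}{6 \left(\left(-5\right) 3\right)}\right)^{2} = \left(0 + \frac{1}{6 \left(-15\right)}\right)^{2} = \left(0 + \frac{1}{6} \left(- \frac{1}{15}\right)\right)^{2} = \left(0 - \frac{1}{90}\right)^{2} = \left(- \frac{1}{90}\right)^{2} = \frac{1}{8100}$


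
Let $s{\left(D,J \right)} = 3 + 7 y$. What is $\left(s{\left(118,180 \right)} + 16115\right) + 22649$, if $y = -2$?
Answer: $38753$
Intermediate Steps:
$s{\left(D,J \right)} = -11$ ($s{\left(D,J \right)} = 3 + 7 \left(-2\right) = 3 - 14 = -11$)
$\left(s{\left(118,180 \right)} + 16115\right) + 22649 = \left(-11 + 16115\right) + 22649 = 16104 + 22649 = 38753$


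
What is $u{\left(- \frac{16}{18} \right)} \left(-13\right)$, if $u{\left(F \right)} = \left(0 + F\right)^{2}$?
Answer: $- \frac{832}{81} \approx -10.272$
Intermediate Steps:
$u{\left(F \right)} = F^{2}$
$u{\left(- \frac{16}{18} \right)} \left(-13\right) = \left(- \frac{16}{18}\right)^{2} \left(-13\right) = \left(\left(-16\right) \frac{1}{18}\right)^{2} \left(-13\right) = \left(- \frac{8}{9}\right)^{2} \left(-13\right) = \frac{64}{81} \left(-13\right) = - \frac{832}{81}$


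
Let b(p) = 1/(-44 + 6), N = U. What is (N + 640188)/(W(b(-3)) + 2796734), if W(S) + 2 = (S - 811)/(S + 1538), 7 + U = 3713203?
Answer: 84808273704/54483125819 ≈ 1.5566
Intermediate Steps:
U = 3713196 (U = -7 + 3713203 = 3713196)
N = 3713196
b(p) = -1/38 (b(p) = 1/(-38) = -1/38)
W(S) = -2 + (-811 + S)/(1538 + S) (W(S) = -2 + (S - 811)/(S + 1538) = -2 + (-811 + S)/(1538 + S))
(N + 640188)/(W(b(-3)) + 2796734) = (3713196 + 640188)/((-3887 - 1*(-1/38))/(1538 - 1/38) + 2796734) = 4353384/((-3887 + 1/38)/(58443/38) + 2796734) = 4353384/((38/58443)*(-147705/38) + 2796734) = 4353384/(-49235/19481 + 2796734) = 4353384/(54483125819/19481) = 4353384*(19481/54483125819) = 84808273704/54483125819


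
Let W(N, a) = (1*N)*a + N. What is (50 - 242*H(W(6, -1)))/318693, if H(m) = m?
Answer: 50/318693 ≈ 0.00015689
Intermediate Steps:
W(N, a) = N + N*a (W(N, a) = N*a + N = N + N*a)
(50 - 242*H(W(6, -1)))/318693 = (50 - 1452*(1 - 1))/318693 = (50 - 1452*0)*(1/318693) = (50 - 242*0)*(1/318693) = (50 + 0)*(1/318693) = 50*(1/318693) = 50/318693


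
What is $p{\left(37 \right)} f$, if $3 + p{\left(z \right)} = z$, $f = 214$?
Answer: $7276$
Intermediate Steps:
$p{\left(z \right)} = -3 + z$
$p{\left(37 \right)} f = \left(-3 + 37\right) 214 = 34 \cdot 214 = 7276$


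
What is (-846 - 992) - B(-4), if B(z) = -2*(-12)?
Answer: -1862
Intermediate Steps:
B(z) = 24
(-846 - 992) - B(-4) = (-846 - 992) - 1*24 = -1838 - 24 = -1862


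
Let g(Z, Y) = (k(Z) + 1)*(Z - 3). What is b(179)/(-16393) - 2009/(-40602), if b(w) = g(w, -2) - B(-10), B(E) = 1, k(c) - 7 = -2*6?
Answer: 61557947/665588586 ≈ 0.092487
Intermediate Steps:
k(c) = -5 (k(c) = 7 - 2*6 = 7 - 12 = -5)
g(Z, Y) = 12 - 4*Z (g(Z, Y) = (-5 + 1)*(Z - 3) = -4*(-3 + Z) = 12 - 4*Z)
b(w) = 11 - 4*w (b(w) = (12 - 4*w) - 1*1 = (12 - 4*w) - 1 = 11 - 4*w)
b(179)/(-16393) - 2009/(-40602) = (11 - 4*179)/(-16393) - 2009/(-40602) = (11 - 716)*(-1/16393) - 2009*(-1/40602) = -705*(-1/16393) + 2009/40602 = 705/16393 + 2009/40602 = 61557947/665588586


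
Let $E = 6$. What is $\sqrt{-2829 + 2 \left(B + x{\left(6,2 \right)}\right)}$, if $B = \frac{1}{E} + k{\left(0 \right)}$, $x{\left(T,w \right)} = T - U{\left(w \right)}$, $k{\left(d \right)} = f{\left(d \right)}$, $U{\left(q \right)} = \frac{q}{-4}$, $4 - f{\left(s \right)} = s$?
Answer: $\frac{i \sqrt{25269}}{3} \approx 52.987 i$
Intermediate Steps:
$f{\left(s \right)} = 4 - s$
$U{\left(q \right)} = - \frac{q}{4}$ ($U{\left(q \right)} = q \left(- \frac{1}{4}\right) = - \frac{q}{4}$)
$k{\left(d \right)} = 4 - d$
$x{\left(T,w \right)} = T + \frac{w}{4}$ ($x{\left(T,w \right)} = T - - \frac{w}{4} = T + \frac{w}{4}$)
$B = \frac{25}{6}$ ($B = \frac{1}{6} + \left(4 - 0\right) = \frac{1}{6} + \left(4 + 0\right) = \frac{1}{6} + 4 = \frac{25}{6} \approx 4.1667$)
$\sqrt{-2829 + 2 \left(B + x{\left(6,2 \right)}\right)} = \sqrt{-2829 + 2 \left(\frac{25}{6} + \left(6 + \frac{1}{4} \cdot 2\right)\right)} = \sqrt{-2829 + 2 \left(\frac{25}{6} + \left(6 + \frac{1}{2}\right)\right)} = \sqrt{-2829 + 2 \left(\frac{25}{6} + \frac{13}{2}\right)} = \sqrt{-2829 + 2 \cdot \frac{32}{3}} = \sqrt{-2829 + \frac{64}{3}} = \sqrt{- \frac{8423}{3}} = \frac{i \sqrt{25269}}{3}$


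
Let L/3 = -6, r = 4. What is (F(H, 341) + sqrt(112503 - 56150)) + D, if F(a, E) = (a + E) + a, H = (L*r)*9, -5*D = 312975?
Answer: -63550 + sqrt(56353) ≈ -63313.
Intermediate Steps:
L = -18 (L = 3*(-6) = -18)
D = -62595 (D = -1/5*312975 = -62595)
H = -648 (H = -18*4*9 = -72*9 = -648)
F(a, E) = E + 2*a (F(a, E) = (E + a) + a = E + 2*a)
(F(H, 341) + sqrt(112503 - 56150)) + D = ((341 + 2*(-648)) + sqrt(112503 - 56150)) - 62595 = ((341 - 1296) + sqrt(56353)) - 62595 = (-955 + sqrt(56353)) - 62595 = -63550 + sqrt(56353)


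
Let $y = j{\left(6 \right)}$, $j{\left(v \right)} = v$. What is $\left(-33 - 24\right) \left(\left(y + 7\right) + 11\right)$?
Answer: $-1368$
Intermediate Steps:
$y = 6$
$\left(-33 - 24\right) \left(\left(y + 7\right) + 11\right) = \left(-33 - 24\right) \left(\left(6 + 7\right) + 11\right) = - 57 \left(13 + 11\right) = \left(-57\right) 24 = -1368$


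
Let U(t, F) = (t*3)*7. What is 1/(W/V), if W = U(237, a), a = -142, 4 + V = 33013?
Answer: 11003/1659 ≈ 6.6323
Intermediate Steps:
V = 33009 (V = -4 + 33013 = 33009)
U(t, F) = 21*t (U(t, F) = (3*t)*7 = 21*t)
W = 4977 (W = 21*237 = 4977)
1/(W/V) = 1/(4977/33009) = 1/(4977*(1/33009)) = 1/(1659/11003) = 11003/1659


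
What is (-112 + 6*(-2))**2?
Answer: 15376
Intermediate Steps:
(-112 + 6*(-2))**2 = (-112 - 12)**2 = (-124)**2 = 15376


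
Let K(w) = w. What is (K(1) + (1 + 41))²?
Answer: 1849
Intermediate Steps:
(K(1) + (1 + 41))² = (1 + (1 + 41))² = (1 + 42)² = 43² = 1849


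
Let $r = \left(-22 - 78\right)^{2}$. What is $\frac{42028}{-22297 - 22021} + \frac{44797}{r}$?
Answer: $\frac{782516723}{221590000} \approx 3.5314$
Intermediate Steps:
$r = 10000$ ($r = \left(-100\right)^{2} = 10000$)
$\frac{42028}{-22297 - 22021} + \frac{44797}{r} = \frac{42028}{-22297 - 22021} + \frac{44797}{10000} = \frac{42028}{-44318} + 44797 \cdot \frac{1}{10000} = 42028 \left(- \frac{1}{44318}\right) + \frac{44797}{10000} = - \frac{21014}{22159} + \frac{44797}{10000} = \frac{782516723}{221590000}$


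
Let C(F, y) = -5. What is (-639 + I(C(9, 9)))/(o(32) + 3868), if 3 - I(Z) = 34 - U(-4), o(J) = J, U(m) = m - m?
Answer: -67/390 ≈ -0.17179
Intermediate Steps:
U(m) = 0
I(Z) = -31 (I(Z) = 3 - (34 - 1*0) = 3 - (34 + 0) = 3 - 1*34 = 3 - 34 = -31)
(-639 + I(C(9, 9)))/(o(32) + 3868) = (-639 - 31)/(32 + 3868) = -670/3900 = -670*1/3900 = -67/390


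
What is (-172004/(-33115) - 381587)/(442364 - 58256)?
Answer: -4212027167/4239912140 ≈ -0.99342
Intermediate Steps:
(-172004/(-33115) - 381587)/(442364 - 58256) = (-172004*(-1/33115) - 381587)/384108 = (172004/33115 - 381587)*(1/384108) = -12636081501/33115*1/384108 = -4212027167/4239912140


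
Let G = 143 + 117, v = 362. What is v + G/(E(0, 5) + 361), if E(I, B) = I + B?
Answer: 66376/183 ≈ 362.71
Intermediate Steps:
G = 260
E(I, B) = B + I
v + G/(E(0, 5) + 361) = 362 + 260/((5 + 0) + 361) = 362 + 260/(5 + 361) = 362 + 260/366 = 362 + 260*(1/366) = 362 + 130/183 = 66376/183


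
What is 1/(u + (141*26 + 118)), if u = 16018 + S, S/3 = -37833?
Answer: -1/93697 ≈ -1.0673e-5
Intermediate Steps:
S = -113499 (S = 3*(-37833) = -113499)
u = -97481 (u = 16018 - 113499 = -97481)
1/(u + (141*26 + 118)) = 1/(-97481 + (141*26 + 118)) = 1/(-97481 + (3666 + 118)) = 1/(-97481 + 3784) = 1/(-93697) = -1/93697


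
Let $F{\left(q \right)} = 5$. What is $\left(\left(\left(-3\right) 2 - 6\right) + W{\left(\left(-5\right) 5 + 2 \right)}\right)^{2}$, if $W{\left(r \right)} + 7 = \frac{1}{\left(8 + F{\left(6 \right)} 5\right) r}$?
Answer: $\frac{207994084}{576081} \approx 361.05$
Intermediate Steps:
$W{\left(r \right)} = -7 + \frac{1}{33 r}$ ($W{\left(r \right)} = -7 + \frac{1}{\left(8 + 5 \cdot 5\right) r} = -7 + \frac{1}{\left(8 + 25\right) r} = -7 + \frac{1}{33 r}$)
$\left(\left(\left(-3\right) 2 - 6\right) + W{\left(\left(-5\right) 5 + 2 \right)}\right)^{2} = \left(\left(\left(-3\right) 2 - 6\right) - \left(7 - \frac{1}{33 \left(\left(-5\right) 5 + 2\right)}\right)\right)^{2} = \left(\left(-6 - 6\right) - \left(7 - \frac{1}{33 \left(-25 + 2\right)}\right)\right)^{2} = \left(-12 - \left(7 - \frac{1}{33 \left(-23\right)}\right)\right)^{2} = \left(-12 + \left(-7 + \frac{1}{33} \left(- \frac{1}{23}\right)\right)\right)^{2} = \left(-12 - \frac{5314}{759}\right)^{2} = \left(- \frac{14422}{759}\right)^{2} = \frac{207994084}{576081}$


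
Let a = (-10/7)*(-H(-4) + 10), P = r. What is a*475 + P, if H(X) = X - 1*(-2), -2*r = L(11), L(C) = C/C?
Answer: -114007/14 ≈ -8143.4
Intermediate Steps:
L(C) = 1
r = -1/2 (r = -1/2*1 = -1/2 ≈ -0.50000)
P = -1/2 ≈ -0.50000
H(X) = 2 + X (H(X) = X + 2 = 2 + X)
a = -120/7 (a = (-10/7)*(-(2 - 4) + 10) = (-10*1/7)*(-1*(-2) + 10) = -10*(2 + 10)/7 = -10/7*12 = -120/7 ≈ -17.143)
a*475 + P = -120/7*475 - 1/2 = -57000/7 - 1/2 = -114007/14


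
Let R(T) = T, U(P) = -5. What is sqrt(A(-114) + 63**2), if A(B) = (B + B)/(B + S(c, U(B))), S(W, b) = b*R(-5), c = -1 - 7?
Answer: sqrt(31458741)/89 ≈ 63.020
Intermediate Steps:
c = -8
S(W, b) = -5*b (S(W, b) = b*(-5) = -5*b)
A(B) = 2*B/(25 + B) (A(B) = (B + B)/(B - 5*(-5)) = (2*B)/(B + 25) = (2*B)/(25 + B) = 2*B/(25 + B))
sqrt(A(-114) + 63**2) = sqrt(2*(-114)/(25 - 114) + 63**2) = sqrt(2*(-114)/(-89) + 3969) = sqrt(2*(-114)*(-1/89) + 3969) = sqrt(228/89 + 3969) = sqrt(353469/89) = sqrt(31458741)/89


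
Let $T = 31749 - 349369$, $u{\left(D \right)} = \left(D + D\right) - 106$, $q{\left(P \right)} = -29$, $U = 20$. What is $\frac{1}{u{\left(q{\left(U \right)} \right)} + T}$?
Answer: $- \frac{1}{317784} \approx -3.1468 \cdot 10^{-6}$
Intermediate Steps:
$u{\left(D \right)} = -106 + 2 D$ ($u{\left(D \right)} = 2 D - 106 = -106 + 2 D$)
$T = -317620$
$\frac{1}{u{\left(q{\left(U \right)} \right)} + T} = \frac{1}{\left(-106 + 2 \left(-29\right)\right) - 317620} = \frac{1}{\left(-106 - 58\right) - 317620} = \frac{1}{-164 - 317620} = \frac{1}{-317784} = - \frac{1}{317784}$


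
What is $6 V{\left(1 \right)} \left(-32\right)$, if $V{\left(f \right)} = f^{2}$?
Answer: $-192$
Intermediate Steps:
$6 V{\left(1 \right)} \left(-32\right) = 6 \cdot 1^{2} \left(-32\right) = 6 \cdot 1 \left(-32\right) = 6 \left(-32\right) = -192$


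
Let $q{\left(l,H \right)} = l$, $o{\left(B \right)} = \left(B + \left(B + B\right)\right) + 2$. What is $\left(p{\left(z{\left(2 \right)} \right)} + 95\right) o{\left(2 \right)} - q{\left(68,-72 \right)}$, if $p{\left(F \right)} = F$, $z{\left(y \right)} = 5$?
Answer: $732$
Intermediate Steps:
$o{\left(B \right)} = 2 + 3 B$ ($o{\left(B \right)} = \left(B + 2 B\right) + 2 = 3 B + 2 = 2 + 3 B$)
$\left(p{\left(z{\left(2 \right)} \right)} + 95\right) o{\left(2 \right)} - q{\left(68,-72 \right)} = \left(5 + 95\right) \left(2 + 3 \cdot 2\right) - 68 = 100 \left(2 + 6\right) - 68 = 100 \cdot 8 - 68 = 800 - 68 = 732$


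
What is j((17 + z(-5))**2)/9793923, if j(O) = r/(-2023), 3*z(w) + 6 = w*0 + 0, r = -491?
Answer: 491/19813106229 ≈ 2.4782e-8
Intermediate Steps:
z(w) = -2 (z(w) = -2 + (w*0 + 0)/3 = -2 + (0 + 0)/3 = -2 + (1/3)*0 = -2 + 0 = -2)
j(O) = 491/2023 (j(O) = -491/(-2023) = -491*(-1/2023) = 491/2023)
j((17 + z(-5))**2)/9793923 = (491/2023)/9793923 = (491/2023)*(1/9793923) = 491/19813106229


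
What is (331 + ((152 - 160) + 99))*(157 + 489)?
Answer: 272612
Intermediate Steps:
(331 + ((152 - 160) + 99))*(157 + 489) = (331 + (-8 + 99))*646 = (331 + 91)*646 = 422*646 = 272612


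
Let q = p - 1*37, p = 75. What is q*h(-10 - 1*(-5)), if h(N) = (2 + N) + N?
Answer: -304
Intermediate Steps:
h(N) = 2 + 2*N
q = 38 (q = 75 - 1*37 = 75 - 37 = 38)
q*h(-10 - 1*(-5)) = 38*(2 + 2*(-10 - 1*(-5))) = 38*(2 + 2*(-10 + 5)) = 38*(2 + 2*(-5)) = 38*(2 - 10) = 38*(-8) = -304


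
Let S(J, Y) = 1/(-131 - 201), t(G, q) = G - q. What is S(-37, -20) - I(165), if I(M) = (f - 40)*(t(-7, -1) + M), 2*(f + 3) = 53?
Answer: 871001/332 ≈ 2623.5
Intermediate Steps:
f = 47/2 (f = -3 + (1/2)*53 = -3 + 53/2 = 47/2 ≈ 23.500)
I(M) = 99 - 33*M/2 (I(M) = (47/2 - 40)*((-7 - 1*(-1)) + M) = -33*((-7 + 1) + M)/2 = -33*(-6 + M)/2 = 99 - 33*M/2)
S(J, Y) = -1/332 (S(J, Y) = 1/(-332) = -1/332)
S(-37, -20) - I(165) = -1/332 - (99 - 33/2*165) = -1/332 - (99 - 5445/2) = -1/332 - 1*(-5247/2) = -1/332 + 5247/2 = 871001/332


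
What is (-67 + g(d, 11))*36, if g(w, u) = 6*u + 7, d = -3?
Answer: 216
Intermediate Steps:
g(w, u) = 7 + 6*u
(-67 + g(d, 11))*36 = (-67 + (7 + 6*11))*36 = (-67 + (7 + 66))*36 = (-67 + 73)*36 = 6*36 = 216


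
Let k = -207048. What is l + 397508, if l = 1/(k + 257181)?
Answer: 19928268565/50133 ≈ 3.9751e+5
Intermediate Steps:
l = 1/50133 (l = 1/(-207048 + 257181) = 1/50133 ≈ 1.9947e-5)
l + 397508 = 1/50133 + 397508 = 19928268565/50133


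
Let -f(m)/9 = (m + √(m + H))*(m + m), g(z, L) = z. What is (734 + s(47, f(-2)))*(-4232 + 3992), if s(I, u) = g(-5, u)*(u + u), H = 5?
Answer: -348960 + 86400*√3 ≈ -1.9931e+5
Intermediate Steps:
f(m) = -18*m*(m + √(5 + m)) (f(m) = -9*(m + √(m + 5))*(m + m) = -9*(m + √(5 + m))*2*m = -18*m*(m + √(5 + m)))
s(I, u) = -10*u (s(I, u) = -5*(u + u) = -10*u)
(734 + s(47, f(-2)))*(-4232 + 3992) = (734 - (-180)*(-2)*(-2 + √(5 - 2)))*(-4232 + 3992) = (734 - (-180)*(-2)*(-2 + √3))*(-240) = (734 - 10*(-72 + 36*√3))*(-240) = (734 + (720 - 360*√3))*(-240) = (1454 - 360*√3)*(-240) = -348960 + 86400*√3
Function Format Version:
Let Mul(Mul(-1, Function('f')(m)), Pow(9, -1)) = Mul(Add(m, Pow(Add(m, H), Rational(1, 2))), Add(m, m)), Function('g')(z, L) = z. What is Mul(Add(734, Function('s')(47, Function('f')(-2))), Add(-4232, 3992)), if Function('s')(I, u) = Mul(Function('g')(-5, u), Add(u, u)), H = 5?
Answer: Add(-348960, Mul(86400, Pow(3, Rational(1, 2)))) ≈ -1.9931e+5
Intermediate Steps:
Function('f')(m) = Mul(-18, m, Add(m, Pow(Add(5, m), Rational(1, 2)))) (Function('f')(m) = Mul(-9, Mul(Add(m, Pow(Add(m, 5), Rational(1, 2))), Add(m, m))) = Mul(-9, Mul(Add(m, Pow(Add(5, m), Rational(1, 2))), Mul(2, m))) = Mul(-9, Mul(2, m, Add(m, Pow(Add(5, m), Rational(1, 2))))) = Mul(-18, m, Add(m, Pow(Add(5, m), Rational(1, 2)))))
Function('s')(I, u) = Mul(-10, u) (Function('s')(I, u) = Mul(-5, Add(u, u)) = Mul(-5, Mul(2, u)) = Mul(-10, u))
Mul(Add(734, Function('s')(47, Function('f')(-2))), Add(-4232, 3992)) = Mul(Add(734, Mul(-10, Mul(-18, -2, Add(-2, Pow(Add(5, -2), Rational(1, 2)))))), Add(-4232, 3992)) = Mul(Add(734, Mul(-10, Mul(-18, -2, Add(-2, Pow(3, Rational(1, 2)))))), -240) = Mul(Add(734, Mul(-10, Add(-72, Mul(36, Pow(3, Rational(1, 2)))))), -240) = Mul(Add(734, Add(720, Mul(-360, Pow(3, Rational(1, 2))))), -240) = Mul(Add(1454, Mul(-360, Pow(3, Rational(1, 2)))), -240) = Add(-348960, Mul(86400, Pow(3, Rational(1, 2))))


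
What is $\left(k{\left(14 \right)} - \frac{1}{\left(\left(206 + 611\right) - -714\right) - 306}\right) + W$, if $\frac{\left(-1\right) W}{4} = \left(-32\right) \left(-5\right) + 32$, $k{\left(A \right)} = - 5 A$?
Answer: $- \frac{1026551}{1225} \approx -838.0$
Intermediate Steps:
$W = -768$ ($W = - 4 \left(\left(-32\right) \left(-5\right) + 32\right) = - 4 \left(160 + 32\right) = \left(-4\right) 192 = -768$)
$\left(k{\left(14 \right)} - \frac{1}{\left(\left(206 + 611\right) - -714\right) - 306}\right) + W = \left(\left(-5\right) 14 - \frac{1}{\left(\left(206 + 611\right) - -714\right) - 306}\right) - 768 = \left(-70 - \frac{1}{\left(817 + 714\right) - 306}\right) - 768 = \left(-70 - \frac{1}{1531 - 306}\right) - 768 = \left(-70 - \frac{1}{1225}\right) - 768 = - \frac{85751}{1225} - 768 = - \frac{1026551}{1225}$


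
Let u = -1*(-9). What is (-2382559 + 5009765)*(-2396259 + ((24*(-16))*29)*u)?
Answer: -6558775116498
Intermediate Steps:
u = 9
(-2382559 + 5009765)*(-2396259 + ((24*(-16))*29)*u) = (-2382559 + 5009765)*(-2396259 + ((24*(-16))*29)*9) = 2627206*(-2396259 - 384*29*9) = 2627206*(-2396259 - 11136*9) = 2627206*(-2396259 - 100224) = 2627206*(-2496483) = -6558775116498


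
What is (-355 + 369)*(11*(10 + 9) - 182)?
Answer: 378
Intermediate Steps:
(-355 + 369)*(11*(10 + 9) - 182) = 14*(11*19 - 182) = 14*(209 - 182) = 14*27 = 378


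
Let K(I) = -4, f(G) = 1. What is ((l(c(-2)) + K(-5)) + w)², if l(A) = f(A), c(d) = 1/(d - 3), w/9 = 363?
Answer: 10653696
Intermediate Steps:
w = 3267 (w = 9*363 = 3267)
c(d) = 1/(-3 + d)
l(A) = 1
((l(c(-2)) + K(-5)) + w)² = ((1 - 4) + 3267)² = (-3 + 3267)² = 3264² = 10653696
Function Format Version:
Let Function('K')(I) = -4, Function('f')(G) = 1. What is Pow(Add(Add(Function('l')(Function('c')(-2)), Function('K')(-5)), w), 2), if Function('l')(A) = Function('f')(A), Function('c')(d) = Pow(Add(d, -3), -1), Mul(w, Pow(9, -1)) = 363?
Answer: 10653696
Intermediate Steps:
w = 3267 (w = Mul(9, 363) = 3267)
Function('c')(d) = Pow(Add(-3, d), -1)
Function('l')(A) = 1
Pow(Add(Add(Function('l')(Function('c')(-2)), Function('K')(-5)), w), 2) = Pow(Add(Add(1, -4), 3267), 2) = Pow(Add(-3, 3267), 2) = Pow(3264, 2) = 10653696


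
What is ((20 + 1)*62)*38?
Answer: 49476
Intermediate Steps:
((20 + 1)*62)*38 = (21*62)*38 = 1302*38 = 49476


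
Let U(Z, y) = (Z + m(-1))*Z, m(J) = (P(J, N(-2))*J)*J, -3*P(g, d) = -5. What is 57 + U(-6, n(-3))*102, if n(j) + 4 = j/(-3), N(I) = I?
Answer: 2709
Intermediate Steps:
n(j) = -4 - j/3 (n(j) = -4 + j/(-3) = -4 + j*(-⅓) = -4 - j/3)
P(g, d) = 5/3 (P(g, d) = -⅓*(-5) = 5/3)
m(J) = 5*J²/3 (m(J) = (5*J/3)*J = 5*J²/3)
U(Z, y) = Z*(5/3 + Z) (U(Z, y) = (Z + (5/3)*(-1)²)*Z = (Z + (5/3)*1)*Z = (Z + 5/3)*Z = (5/3 + Z)*Z = Z*(5/3 + Z))
57 + U(-6, n(-3))*102 = 57 + ((⅓)*(-6)*(5 + 3*(-6)))*102 = 57 + ((⅓)*(-6)*(5 - 18))*102 = 57 + ((⅓)*(-6)*(-13))*102 = 57 + 26*102 = 57 + 2652 = 2709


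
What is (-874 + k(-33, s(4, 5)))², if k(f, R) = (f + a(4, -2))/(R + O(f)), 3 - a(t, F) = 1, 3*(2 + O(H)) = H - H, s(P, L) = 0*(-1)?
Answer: 2948089/4 ≈ 7.3702e+5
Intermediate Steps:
s(P, L) = 0
O(H) = -2 (O(H) = -2 + (H - H)/3 = -2 + (⅓)*0 = -2 + 0 = -2)
a(t, F) = 2 (a(t, F) = 3 - 1*1 = 3 - 1 = 2)
k(f, R) = (2 + f)/(-2 + R) (k(f, R) = (f + 2)/(R - 2) = (2 + f)/(-2 + R))
(-874 + k(-33, s(4, 5)))² = (-874 + (2 - 33)/(-2 + 0))² = (-874 - 31/(-2))² = (-874 - ½*(-31))² = (-874 + 31/2)² = (-1717/2)² = 2948089/4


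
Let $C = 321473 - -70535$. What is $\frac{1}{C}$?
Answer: $\frac{1}{392008} \approx 2.551 \cdot 10^{-6}$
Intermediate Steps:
$C = 392008$ ($C = 321473 + 70535 = 392008$)
$\frac{1}{C} = \frac{1}{392008}$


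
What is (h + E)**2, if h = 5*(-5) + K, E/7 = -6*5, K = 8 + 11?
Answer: 46656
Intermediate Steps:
K = 19
E = -210 (E = 7*(-6*5) = 7*(-30) = -210)
h = -6 (h = 5*(-5) + 19 = -25 + 19 = -6)
(h + E)**2 = (-6 - 210)**2 = (-216)**2 = 46656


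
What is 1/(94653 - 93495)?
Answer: 1/1158 ≈ 0.00086356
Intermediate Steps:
1/(94653 - 93495) = 1/1158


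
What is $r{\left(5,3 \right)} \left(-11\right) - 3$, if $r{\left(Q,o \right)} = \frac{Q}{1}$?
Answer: $-58$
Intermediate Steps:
$r{\left(Q,o \right)} = Q$ ($r{\left(Q,o \right)} = Q 1 = Q$)
$r{\left(5,3 \right)} \left(-11\right) - 3 = 5 \left(-11\right) - 3 = -55 - 3 = -58$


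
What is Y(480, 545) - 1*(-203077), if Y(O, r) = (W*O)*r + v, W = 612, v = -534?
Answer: 160301743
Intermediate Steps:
Y(O, r) = -534 + 612*O*r (Y(O, r) = (612*O)*r - 534 = 612*O*r - 534 = -534 + 612*O*r)
Y(480, 545) - 1*(-203077) = (-534 + 612*480*545) - 1*(-203077) = (-534 + 160099200) + 203077 = 160098666 + 203077 = 160301743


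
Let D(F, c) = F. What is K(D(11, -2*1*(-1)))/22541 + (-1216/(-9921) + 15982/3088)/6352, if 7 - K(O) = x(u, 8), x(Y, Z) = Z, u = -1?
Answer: 1732042153867/2193241293706368 ≈ 0.00078972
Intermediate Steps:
K(O) = -1 (K(O) = 7 - 1*8 = 7 - 8 = -1)
K(D(11, -2*1*(-1)))/22541 + (-1216/(-9921) + 15982/3088)/6352 = -1/22541 + (-1216/(-9921) + 15982/3088)/6352 = -1*1/22541 + (-1216*(-1/9921) + 15982*(1/3088))*(1/6352) = -1/22541 + (1216/9921 + 7991/1544)*(1/6352) = -1/22541 + (81156215/15318024)*(1/6352) = -1/22541 + 81156215/97300088448 = 1732042153867/2193241293706368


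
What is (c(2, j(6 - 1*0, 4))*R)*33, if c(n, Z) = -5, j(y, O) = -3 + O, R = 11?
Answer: -1815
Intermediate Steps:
(c(2, j(6 - 1*0, 4))*R)*33 = -5*11*33 = -55*33 = -1815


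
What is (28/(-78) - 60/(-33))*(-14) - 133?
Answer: -65821/429 ≈ -153.43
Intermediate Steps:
(28/(-78) - 60/(-33))*(-14) - 133 = (28*(-1/78) - 60*(-1/33))*(-14) - 133 = (-14/39 + 20/11)*(-14) - 133 = (626/429)*(-14) - 133 = -8764/429 - 133 = -65821/429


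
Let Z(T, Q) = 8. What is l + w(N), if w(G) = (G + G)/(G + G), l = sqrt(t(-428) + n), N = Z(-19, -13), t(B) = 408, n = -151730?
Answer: 1 + I*sqrt(151322) ≈ 1.0 + 389.0*I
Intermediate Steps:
N = 8
l = I*sqrt(151322) (l = sqrt(408 - 151730) = sqrt(-151322) = I*sqrt(151322) ≈ 389.0*I)
w(G) = 1 (w(G) = (2*G)/((2*G)) = (2*G)*(1/(2*G)) = 1)
l + w(N) = I*sqrt(151322) + 1 = 1 + I*sqrt(151322)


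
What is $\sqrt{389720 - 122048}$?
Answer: $2 \sqrt{66918} \approx 517.37$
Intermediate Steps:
$\sqrt{389720 - 122048} = \sqrt{267672} = 2 \sqrt{66918}$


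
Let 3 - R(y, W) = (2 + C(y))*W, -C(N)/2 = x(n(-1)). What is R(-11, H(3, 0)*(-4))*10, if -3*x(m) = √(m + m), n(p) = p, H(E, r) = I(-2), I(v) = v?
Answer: -130 - 160*I*√2/3 ≈ -130.0 - 75.425*I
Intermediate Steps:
H(E, r) = -2
x(m) = -√2*√m/3 (x(m) = -√(m + m)/3 = -√2*√m/3)
C(N) = 2*I*√2/3 (C(N) = -(-2)*√2*√(-1)/3 = -(-2)*√2*I/3 = -(-2)*I*√2/3 = 2*I*√2/3)
R(y, W) = 3 - W*(2 + 2*I*√2/3) (R(y, W) = 3 - (2 + 2*I*√2/3)*W = 3 - W*(2 + 2*I*√2/3))
R(-11, H(3, 0)*(-4))*10 = (3 - (-4)*(-4) - 2*I*(-2*(-4))*√2/3)*10 = (3 - 2*8 - ⅔*I*8*√2)*10 = (3 - 16 - 16*I*√2/3)*10 = (-13 - 16*I*√2/3)*10 = -130 - 160*I*√2/3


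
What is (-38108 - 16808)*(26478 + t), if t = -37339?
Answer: 596442676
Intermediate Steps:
(-38108 - 16808)*(26478 + t) = (-38108 - 16808)*(26478 - 37339) = -54916*(-10861) = 596442676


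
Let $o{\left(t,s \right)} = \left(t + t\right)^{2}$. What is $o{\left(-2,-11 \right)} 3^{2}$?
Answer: $144$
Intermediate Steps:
$o{\left(t,s \right)} = 4 t^{2}$ ($o{\left(t,s \right)} = \left(2 t\right)^{2} = 4 t^{2}$)
$o{\left(-2,-11 \right)} 3^{2} = 4 \left(-2\right)^{2} \cdot 3^{2} = 4 \cdot 4 \cdot 9 = 16 \cdot 9 = 144$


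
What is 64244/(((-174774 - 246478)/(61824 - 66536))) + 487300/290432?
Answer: 5507761954881/7646566304 ≈ 720.29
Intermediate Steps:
64244/(((-174774 - 246478)/(61824 - 66536))) + 487300/290432 = 64244/((-421252/(-4712))) + 487300*(1/290432) = 64244/((-421252*(-1/4712))) + 121825/72608 = 64244/(105313/1178) + 121825/72608 = 64244*(1178/105313) + 121825/72608 = 75679432/105313 + 121825/72608 = 5507761954881/7646566304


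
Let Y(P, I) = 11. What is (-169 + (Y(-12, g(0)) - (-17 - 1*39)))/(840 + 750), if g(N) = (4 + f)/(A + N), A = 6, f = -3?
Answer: -17/265 ≈ -0.064151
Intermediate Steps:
g(N) = 1/(6 + N) (g(N) = (4 - 3)/(6 + N) = 1/(6 + N))
(-169 + (Y(-12, g(0)) - (-17 - 1*39)))/(840 + 750) = (-169 + (11 - (-17 - 1*39)))/(840 + 750) = (-169 + (11 - (-17 - 39)))/1590 = (-169 + (11 - 1*(-56)))*(1/1590) = (-169 + (11 + 56))*(1/1590) = (-169 + 67)*(1/1590) = -102*1/1590 = -17/265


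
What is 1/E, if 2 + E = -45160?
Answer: -1/45162 ≈ -2.2143e-5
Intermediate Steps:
E = -45162 (E = -2 - 45160 = -45162)
1/E = 1/(-45162) = -1/45162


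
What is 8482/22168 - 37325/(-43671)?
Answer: 598919011/484049364 ≈ 1.2373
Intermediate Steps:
8482/22168 - 37325/(-43671) = 8482*(1/22168) - 37325*(-1/43671) = 4241/11084 + 37325/43671 = 598919011/484049364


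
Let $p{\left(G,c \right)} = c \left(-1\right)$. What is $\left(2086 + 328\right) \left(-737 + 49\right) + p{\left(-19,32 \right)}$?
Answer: $-1660864$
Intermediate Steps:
$p{\left(G,c \right)} = - c$
$\left(2086 + 328\right) \left(-737 + 49\right) + p{\left(-19,32 \right)} = \left(2086 + 328\right) \left(-737 + 49\right) - 32 = 2414 \left(-688\right) - 32 = -1660832 - 32 = -1660864$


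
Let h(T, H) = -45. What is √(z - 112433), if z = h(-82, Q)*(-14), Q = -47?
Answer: I*√111803 ≈ 334.37*I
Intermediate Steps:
z = 630 (z = -45*(-14) = 630)
√(z - 112433) = √(630 - 112433) = √(-111803) = I*√111803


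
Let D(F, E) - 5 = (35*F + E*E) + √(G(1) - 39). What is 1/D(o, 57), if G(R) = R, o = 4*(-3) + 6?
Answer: 1522/4632987 - I*√38/9265974 ≈ 0.00032851 - 6.6527e-7*I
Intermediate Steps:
o = -6 (o = -12 + 6 = -6)
D(F, E) = 5 + E² + 35*F + I*√38 (D(F, E) = 5 + ((35*F + E*E) + √(1 - 39)) = 5 + ((35*F + E²) + √(-38)) = 5 + ((E² + 35*F) + I*√38) = 5 + (E² + 35*F + I*√38) = 5 + E² + 35*F + I*√38)
1/D(o, 57) = 1/(5 + 57² + 35*(-6) + I*√38) = 1/(5 + 3249 - 210 + I*√38) = 1/(3044 + I*√38)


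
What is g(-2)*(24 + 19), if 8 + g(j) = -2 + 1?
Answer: -387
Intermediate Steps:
g(j) = -9 (g(j) = -8 + (-2 + 1) = -8 - 1 = -9)
g(-2)*(24 + 19) = -9*(24 + 19) = -9*43 = -387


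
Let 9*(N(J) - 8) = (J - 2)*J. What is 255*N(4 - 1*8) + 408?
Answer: 3128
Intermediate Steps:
N(J) = 8 + J*(-2 + J)/9 (N(J) = 8 + ((J - 2)*J)/9 = 8 + ((-2 + J)*J)/9 = 8 + (J*(-2 + J))/9 = 8 + J*(-2 + J)/9)
255*N(4 - 1*8) + 408 = 255*(8 - 2*(4 - 1*8)/9 + (4 - 1*8)²/9) + 408 = 255*(8 - 2*(4 - 8)/9 + (4 - 8)²/9) + 408 = 255*(8 - 2/9*(-4) + (⅑)*(-4)²) + 408 = 255*(8 + 8/9 + (⅑)*16) + 408 = 255*(8 + 8/9 + 16/9) + 408 = 255*(32/3) + 408 = 2720 + 408 = 3128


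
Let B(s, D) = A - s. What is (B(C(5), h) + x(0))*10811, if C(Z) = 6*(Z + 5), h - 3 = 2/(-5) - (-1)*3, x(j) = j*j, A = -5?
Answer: -702715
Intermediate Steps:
x(j) = j²
h = 28/5 (h = 3 + (2/(-5) - (-1)*3) = 3 + (2*(-⅕) - 1*(-3)) = 3 + (-⅖ + 3) = 3 + 13/5 = 28/5 ≈ 5.6000)
C(Z) = 30 + 6*Z (C(Z) = 6*(5 + Z) = 30 + 6*Z)
B(s, D) = -5 - s
(B(C(5), h) + x(0))*10811 = ((-5 - (30 + 6*5)) + 0²)*10811 = ((-5 - (30 + 30)) + 0)*10811 = ((-5 - 1*60) + 0)*10811 = ((-5 - 60) + 0)*10811 = (-65 + 0)*10811 = -65*10811 = -702715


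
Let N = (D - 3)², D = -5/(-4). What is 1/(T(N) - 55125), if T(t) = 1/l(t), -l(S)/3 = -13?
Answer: -39/2149874 ≈ -1.8141e-5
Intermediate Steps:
D = 5/4 (D = -5*(-¼) = 5/4 ≈ 1.2500)
l(S) = 39 (l(S) = -3*(-13) = 39)
N = 49/16 (N = (5/4 - 3)² = (-7/4)² = 49/16 ≈ 3.0625)
T(t) = 1/39
1/(T(N) - 55125) = 1/(1/39 - 55125) = 1/(-2149874/39) = -39/2149874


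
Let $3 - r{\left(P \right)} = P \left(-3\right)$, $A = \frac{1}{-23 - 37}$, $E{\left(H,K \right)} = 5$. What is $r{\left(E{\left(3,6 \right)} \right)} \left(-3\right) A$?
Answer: $\frac{9}{10} \approx 0.9$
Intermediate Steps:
$A = - \frac{1}{60}$ ($A = \frac{1}{-23 - 37} = \frac{1}{-60} = - \frac{1}{60} \approx -0.016667$)
$r{\left(P \right)} = 3 + 3 P$ ($r{\left(P \right)} = 3 - P \left(-3\right) = 3 - - 3 P = 3 + 3 P$)
$r{\left(E{\left(3,6 \right)} \right)} \left(-3\right) A = \left(3 + 3 \cdot 5\right) \left(-3\right) \left(- \frac{1}{60}\right) = \left(3 + 15\right) \left(-3\right) \left(- \frac{1}{60}\right) = 18 \left(-3\right) \left(- \frac{1}{60}\right) = \left(-54\right) \left(- \frac{1}{60}\right) = \frac{9}{10}$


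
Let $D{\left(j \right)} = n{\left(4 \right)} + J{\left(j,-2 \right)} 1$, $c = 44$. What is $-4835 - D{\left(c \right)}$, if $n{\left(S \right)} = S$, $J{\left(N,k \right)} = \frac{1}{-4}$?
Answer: $- \frac{19355}{4} \approx -4838.8$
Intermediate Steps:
$J{\left(N,k \right)} = - \frac{1}{4}$
$D{\left(j \right)} = \frac{15}{4}$ ($D{\left(j \right)} = 4 - \frac{1}{4} = \frac{15}{4}$)
$-4835 - D{\left(c \right)} = -4835 - \frac{15}{4} = - \frac{19355}{4}$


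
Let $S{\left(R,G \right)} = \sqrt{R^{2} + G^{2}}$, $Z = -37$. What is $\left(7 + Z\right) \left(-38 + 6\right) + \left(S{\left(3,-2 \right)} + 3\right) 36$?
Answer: $1068 + 36 \sqrt{13} \approx 1197.8$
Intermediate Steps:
$S{\left(R,G \right)} = \sqrt{G^{2} + R^{2}}$
$\left(7 + Z\right) \left(-38 + 6\right) + \left(S{\left(3,-2 \right)} + 3\right) 36 = \left(7 - 37\right) \left(-38 + 6\right) + \left(\sqrt{\left(-2\right)^{2} + 3^{2}} + 3\right) 36 = \left(-30\right) \left(-32\right) + \left(\sqrt{4 + 9} + 3\right) 36 = 960 + \left(\sqrt{13} + 3\right) 36 = 960 + \left(3 + \sqrt{13}\right) 36 = 960 + \left(108 + 36 \sqrt{13}\right) = 1068 + 36 \sqrt{13}$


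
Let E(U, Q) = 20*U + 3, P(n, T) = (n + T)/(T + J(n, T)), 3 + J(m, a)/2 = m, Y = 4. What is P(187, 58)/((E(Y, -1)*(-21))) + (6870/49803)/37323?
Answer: -2382562205/7302595263678 ≈ -0.00032626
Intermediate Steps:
J(m, a) = -6 + 2*m
P(n, T) = (T + n)/(-6 + T + 2*n) (P(n, T) = (n + T)/(T + (-6 + 2*n)) = (T + n)/(-6 + T + 2*n))
E(U, Q) = 3 + 20*U
P(187, 58)/((E(Y, -1)*(-21))) + (6870/49803)/37323 = ((58 + 187)/(-6 + 58 + 2*187))/(((3 + 20*4)*(-21))) + (6870/49803)/37323 = (245/(-6 + 58 + 374))/(((3 + 80)*(-21))) + (6870*(1/49803))*(1/37323) = (245/426)/((83*(-21))) + (2290/16601)*(1/37323) = ((1/426)*245)/(-1743) + 2290/619599123 = (245/426)*(-1/1743) + 2290/619599123 = -35/106074 + 2290/619599123 = -2382562205/7302595263678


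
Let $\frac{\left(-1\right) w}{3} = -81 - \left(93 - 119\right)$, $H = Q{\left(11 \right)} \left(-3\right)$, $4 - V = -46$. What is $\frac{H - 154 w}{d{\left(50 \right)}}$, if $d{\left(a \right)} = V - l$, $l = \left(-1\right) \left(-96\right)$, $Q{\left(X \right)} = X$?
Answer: $\frac{25443}{46} \approx 553.11$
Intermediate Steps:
$V = 50$ ($V = 4 - -46 = 4 + 46 = 50$)
$l = 96$
$H = -33$ ($H = 11 \left(-3\right) = -33$)
$w = 165$ ($w = - 3 \left(-81 - \left(93 - 119\right)\right) = - 3 \left(-81 - -26\right) = - 3 \left(-81 + 26\right) = \left(-3\right) \left(-55\right) = 165$)
$d{\left(a \right)} = -46$ ($d{\left(a \right)} = 50 - 96 = -46$)
$\frac{H - 154 w}{d{\left(50 \right)}} = \frac{-33 - 25410}{-46} = \left(-33 - 25410\right) \left(- \frac{1}{46}\right) = \left(-25443\right) \left(- \frac{1}{46}\right) = \frac{25443}{46}$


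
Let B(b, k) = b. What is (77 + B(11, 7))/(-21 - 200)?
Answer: -88/221 ≈ -0.39819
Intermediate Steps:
(77 + B(11, 7))/(-21 - 200) = (77 + 11)/(-21 - 200) = 88/(-221) = 88*(-1/221) = -88/221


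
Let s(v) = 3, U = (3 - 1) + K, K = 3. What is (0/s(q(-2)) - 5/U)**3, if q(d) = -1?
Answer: -1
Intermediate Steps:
U = 5 (U = (3 - 1) + 3 = 2 + 3 = 5)
(0/s(q(-2)) - 5/U)**3 = (0/3 - 5/5)**3 = (0*(1/3) - 5*1/5)**3 = (0 - 1)**3 = (-1)**3 = -1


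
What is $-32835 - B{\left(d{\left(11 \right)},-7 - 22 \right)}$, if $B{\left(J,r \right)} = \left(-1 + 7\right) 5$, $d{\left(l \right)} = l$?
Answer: $-32865$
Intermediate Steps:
$B{\left(J,r \right)} = 30$ ($B{\left(J,r \right)} = 6 \cdot 5 = 30$)
$-32835 - B{\left(d{\left(11 \right)},-7 - 22 \right)} = -32835 - 30 = -32865$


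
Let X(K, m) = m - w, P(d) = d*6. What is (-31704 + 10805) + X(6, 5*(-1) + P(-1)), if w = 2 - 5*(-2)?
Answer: -20922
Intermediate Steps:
P(d) = 6*d
w = 12 (w = 2 + 10 = 12)
X(K, m) = -12 + m (X(K, m) = m - 1*12 = m - 12 = -12 + m)
(-31704 + 10805) + X(6, 5*(-1) + P(-1)) = (-31704 + 10805) + (-12 + (5*(-1) + 6*(-1))) = -20899 + (-12 + (-5 - 6)) = -20899 + (-12 - 11) = -20899 - 23 = -20922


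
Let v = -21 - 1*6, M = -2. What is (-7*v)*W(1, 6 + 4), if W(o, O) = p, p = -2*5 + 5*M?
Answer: -3780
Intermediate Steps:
p = -20 (p = -2*5 + 5*(-2) = -10 - 10 = -20)
v = -27 (v = -21 - 6 = -27)
W(o, O) = -20
(-7*v)*W(1, 6 + 4) = -7*(-27)*(-20) = 189*(-20) = -3780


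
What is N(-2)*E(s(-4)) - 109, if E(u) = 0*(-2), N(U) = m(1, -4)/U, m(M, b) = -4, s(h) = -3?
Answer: -109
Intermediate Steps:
N(U) = -4/U
E(u) = 0
N(-2)*E(s(-4)) - 109 = -4/(-2)*0 - 109 = -4*(-1/2)*0 - 109 = 2*0 - 109 = 0 - 109 = -109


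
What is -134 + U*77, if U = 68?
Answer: 5102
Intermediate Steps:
-134 + U*77 = -134 + 68*77 = -134 + 5236 = 5102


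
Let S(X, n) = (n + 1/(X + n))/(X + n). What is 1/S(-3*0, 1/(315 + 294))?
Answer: 1/370882 ≈ 2.6963e-6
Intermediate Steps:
S(X, n) = (n + 1/(X + n))/(X + n)
1/S(-3*0, 1/(315 + 294)) = 1/((1 + (1/(315 + 294))² + (-3*0)/(315 + 294))/(-3*0 + 1/(315 + 294))²) = 1/((1 + (1/609)² + 0/609)/(0 + 1/609)²) = 1/((1 + (1/609)² + 0*(1/609))/(0 + 1/609)²) = 1/((1 + 1/370881 + 0)/609⁻²) = 1/(370881*(370882/370881)) = 1/370882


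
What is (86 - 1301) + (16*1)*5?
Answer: -1135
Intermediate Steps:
(86 - 1301) + (16*1)*5 = -1215 + 16*5 = -1215 + 80 = -1135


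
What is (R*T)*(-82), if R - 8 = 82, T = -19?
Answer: 140220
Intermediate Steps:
R = 90 (R = 8 + 82 = 90)
(R*T)*(-82) = (90*(-19))*(-82) = -1710*(-82) = 140220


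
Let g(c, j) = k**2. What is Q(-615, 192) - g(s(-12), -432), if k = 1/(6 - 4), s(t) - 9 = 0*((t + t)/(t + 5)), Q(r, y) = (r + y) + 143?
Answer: -1121/4 ≈ -280.25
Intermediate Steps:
Q(r, y) = 143 + r + y
s(t) = 9 (s(t) = 9 + 0*((t + t)/(t + 5)) = 9 + 0*((2*t)/(5 + t)) = 9 + 0*(2*t/(5 + t)) = 9 + 0 = 9)
k = 1/2 ≈ 0.50000
g(c, j) = 1/4 (g(c, j) = (1/2)**2 = 1/4)
Q(-615, 192) - g(s(-12), -432) = (143 - 615 + 192) - 1*1/4 = -280 - 1/4 = -1121/4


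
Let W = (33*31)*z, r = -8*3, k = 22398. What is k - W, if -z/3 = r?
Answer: -51258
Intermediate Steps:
r = -24
z = 72 (z = -3*(-24) = 72)
W = 73656 (W = (33*31)*72 = 1023*72 = 73656)
k - W = 22398 - 1*73656 = 22398 - 73656 = -51258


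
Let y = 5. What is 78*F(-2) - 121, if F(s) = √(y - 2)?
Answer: -121 + 78*√3 ≈ 14.100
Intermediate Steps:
F(s) = √3 (F(s) = √(5 - 2) = √3)
78*F(-2) - 121 = 78*√3 - 121 = -121 + 78*√3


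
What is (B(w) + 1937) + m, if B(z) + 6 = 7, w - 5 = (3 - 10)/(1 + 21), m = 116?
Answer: 2054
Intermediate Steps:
w = 103/22 (w = 5 + (3 - 10)/(1 + 21) = 5 - 7/22 = 103/22 ≈ 4.6818)
B(z) = 1 (B(z) = -6 + 7 = 1)
(B(w) + 1937) + m = (1 + 1937) + 116 = 1938 + 116 = 2054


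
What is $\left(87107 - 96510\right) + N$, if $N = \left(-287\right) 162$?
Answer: $-55897$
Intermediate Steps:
$N = -46494$
$\left(87107 - 96510\right) + N = \left(87107 - 96510\right) - 46494 = -9403 - 46494 = -55897$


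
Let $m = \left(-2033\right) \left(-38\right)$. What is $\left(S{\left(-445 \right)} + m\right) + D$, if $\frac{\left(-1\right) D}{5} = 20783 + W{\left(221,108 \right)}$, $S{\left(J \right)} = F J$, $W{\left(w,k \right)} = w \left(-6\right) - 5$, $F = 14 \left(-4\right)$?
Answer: $4914$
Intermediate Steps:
$F = -56$
$W{\left(w,k \right)} = -5 - 6 w$ ($W{\left(w,k \right)} = - 6 w - 5 = -5 - 6 w$)
$m = 77254$
$S{\left(J \right)} = - 56 J$
$D = -97260$ ($D = - 5 \left(20783 - 1331\right) = \left(-5\right) 19452 = -97260$)
$\left(S{\left(-445 \right)} + m\right) + D = \left(\left(-56\right) \left(-445\right) + 77254\right) - 97260 = \left(24920 + 77254\right) - 97260 = 102174 - 97260 = 4914$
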